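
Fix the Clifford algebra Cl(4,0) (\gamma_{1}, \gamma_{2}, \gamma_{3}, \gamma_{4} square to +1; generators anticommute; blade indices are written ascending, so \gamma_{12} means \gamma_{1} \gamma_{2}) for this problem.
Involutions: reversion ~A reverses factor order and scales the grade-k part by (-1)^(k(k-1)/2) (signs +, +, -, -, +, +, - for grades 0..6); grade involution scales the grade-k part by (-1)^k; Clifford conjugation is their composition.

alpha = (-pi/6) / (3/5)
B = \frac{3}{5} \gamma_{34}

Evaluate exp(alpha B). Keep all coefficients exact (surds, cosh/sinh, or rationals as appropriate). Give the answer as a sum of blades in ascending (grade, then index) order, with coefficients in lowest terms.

B^2 = (\frac{3}{5})^2*(\gamma_{34})^2 = \frac{9}{25}*(-1) = -\frac{9}{25} (a basis 2-blade squares to minus the product of its generators' squares).
B^2 = -\frac{9}{25} — circular case — the even/odd split gives cos and sin: l = \frac{3}{5}, alpha*l = - \frac{\pi}{6}, so exp(alpha B) = cos(- \frac{\pi}{6}) + (sin(- \frac{\pi}{6})/(\frac{3}{5}))*B = \frac{\sqrt{3}}{2} + (- \frac{5}{6})*B.
Answer: \frac{\sqrt{3}}{2} - \frac{1}{2} \gamma_{34}


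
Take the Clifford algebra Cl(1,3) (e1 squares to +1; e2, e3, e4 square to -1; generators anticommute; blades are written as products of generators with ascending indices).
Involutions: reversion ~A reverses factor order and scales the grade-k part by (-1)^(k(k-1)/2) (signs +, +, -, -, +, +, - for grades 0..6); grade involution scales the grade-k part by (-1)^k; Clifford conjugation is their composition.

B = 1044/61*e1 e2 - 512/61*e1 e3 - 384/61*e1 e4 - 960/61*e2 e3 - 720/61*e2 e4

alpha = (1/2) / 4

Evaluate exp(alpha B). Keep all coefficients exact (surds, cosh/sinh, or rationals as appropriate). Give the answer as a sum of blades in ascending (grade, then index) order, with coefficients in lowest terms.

B^2 term by term: the squares give (1044/61)^2*(e1 e2)^2 + (-512/61)^2*(e1 e3)^2 + (-384/61)^2*(e1 e4)^2 + (-960/61)^2*(e2 e3)^2 + (-720/61)^2*(e2 e4)^2 = 1089936/3721*(+1) + 262144/3721*(+1) + 147456/3721*(+1) + 921600/3721*(-1) + 518400/3721*(-1) = 16 (each basis 2-blade squares to minus the product of its generators' squares); cross terms between blades sharing an index anticommute and cancel; the commuting (index-disjoint) pairs give grade-4 terms 2*c*c'*(blade product), which cancel blade by blade — e1 e2 e3 e4: -737280/3721 + 737280/3721 = 0 — confirming B is simple. So B^2 = 16.
B^2 = 16 — hyperbolic case — the even/odd split gives cosh and sinh: l = 4, alpha*l = 1/2, so exp(alpha B) = cosh(1/2) + (sinh(1/2)/4)*B = cosh(1/2) + (sinh(1/2)/4)*B.
Answer: cosh(1/2) + 261*sinh(1/2)/61*e1 e2 - 128*sinh(1/2)/61*e1 e3 - 96*sinh(1/2)/61*e1 e4 - 240*sinh(1/2)/61*e2 e3 - 180*sinh(1/2)/61*e2 e4


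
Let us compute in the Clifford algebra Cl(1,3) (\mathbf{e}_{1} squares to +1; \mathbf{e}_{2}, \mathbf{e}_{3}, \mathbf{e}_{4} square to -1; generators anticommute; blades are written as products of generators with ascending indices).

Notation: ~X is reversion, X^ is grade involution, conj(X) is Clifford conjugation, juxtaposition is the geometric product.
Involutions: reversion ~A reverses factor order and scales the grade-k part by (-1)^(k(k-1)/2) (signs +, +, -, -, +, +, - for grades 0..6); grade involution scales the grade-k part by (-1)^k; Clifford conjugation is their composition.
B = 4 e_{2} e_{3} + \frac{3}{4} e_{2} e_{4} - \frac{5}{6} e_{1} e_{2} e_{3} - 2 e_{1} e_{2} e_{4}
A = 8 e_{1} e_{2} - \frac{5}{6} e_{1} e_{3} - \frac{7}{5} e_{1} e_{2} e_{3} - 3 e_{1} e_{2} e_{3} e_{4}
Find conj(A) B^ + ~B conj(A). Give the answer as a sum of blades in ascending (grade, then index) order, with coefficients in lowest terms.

first term: \frac{7}{6} + \frac{28}{5} e_{1} - \frac{25}{36} e_{2} - \frac{2}{3} e_{3} - \frac{37}{2} e_{4} + \frac{10}{3} e_{1} e_{2} + \frac{119}{4} e_{1} e_{3} + 18 e_{1} e_{4} - \frac{14}{5} e_{3} e_{4} - \frac{21}{20} e_{1} e_{3} e_{4} + \frac{5}{3} e_{2} e_{3} e_{4} - \frac{5}{8} e_{1} e_{2} e_{3} e_{4}
second term: \frac{7}{6} - \frac{28}{5} e_{1} - \frac{25}{36} e_{2} - \frac{38}{3} e_{3} - \frac{27}{2} e_{4} + \frac{10}{3} e_{1} e_{2} + \frac{137}{4} e_{1} e_{3} - 6 e_{1} e_{4} + \frac{14}{5} e_{3} e_{4} - \frac{21}{20} e_{1} e_{3} e_{4} - \frac{5}{3} e_{2} e_{3} e_{4} + \frac{5}{8} e_{1} e_{2} e_{3} e_{4}
Answer: \frac{7}{3} - \frac{25}{18} e_{2} - \frac{40}{3} e_{3} - 32 e_{4} + \frac{20}{3} e_{1} e_{2} + 64 e_{1} e_{3} + 12 e_{1} e_{4} - \frac{21}{10} e_{1} e_{3} e_{4}


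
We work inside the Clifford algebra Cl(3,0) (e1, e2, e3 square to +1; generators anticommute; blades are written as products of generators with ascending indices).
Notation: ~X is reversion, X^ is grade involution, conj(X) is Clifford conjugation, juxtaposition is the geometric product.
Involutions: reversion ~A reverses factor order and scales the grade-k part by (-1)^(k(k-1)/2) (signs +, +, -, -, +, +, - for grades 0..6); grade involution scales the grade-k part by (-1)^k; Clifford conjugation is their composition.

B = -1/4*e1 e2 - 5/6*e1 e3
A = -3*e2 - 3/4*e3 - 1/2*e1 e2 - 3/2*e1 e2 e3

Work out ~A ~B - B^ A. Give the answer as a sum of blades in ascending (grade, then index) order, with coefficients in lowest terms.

first term: -1/8 + 11/8*e1 + 5/4*e2 - 3/8*e3 - 5/12*e2 e3 + 37/16*e1 e2 e3
second term: -1/8 + 11/8*e1 + 5/4*e2 - 3/8*e3 + 5/12*e2 e3 - 37/16*e1 e2 e3
Answer: -5/6*e2 e3 + 37/8*e1 e2 e3


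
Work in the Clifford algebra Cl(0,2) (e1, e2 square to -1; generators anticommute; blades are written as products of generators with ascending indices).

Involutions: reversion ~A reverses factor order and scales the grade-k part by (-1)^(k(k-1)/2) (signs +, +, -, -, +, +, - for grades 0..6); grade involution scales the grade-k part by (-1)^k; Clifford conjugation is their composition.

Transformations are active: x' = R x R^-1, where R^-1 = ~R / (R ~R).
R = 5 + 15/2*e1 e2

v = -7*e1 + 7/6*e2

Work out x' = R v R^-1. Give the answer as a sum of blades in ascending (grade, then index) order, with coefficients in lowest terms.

~R = 5 - 15/2*e1 e2, and R ~R = 325/4, so R^-1 = ~R / (325/4).
R v = -175/4*e1 - 140/3*e2
Answer: 21/13*e1 - 539/78*e2


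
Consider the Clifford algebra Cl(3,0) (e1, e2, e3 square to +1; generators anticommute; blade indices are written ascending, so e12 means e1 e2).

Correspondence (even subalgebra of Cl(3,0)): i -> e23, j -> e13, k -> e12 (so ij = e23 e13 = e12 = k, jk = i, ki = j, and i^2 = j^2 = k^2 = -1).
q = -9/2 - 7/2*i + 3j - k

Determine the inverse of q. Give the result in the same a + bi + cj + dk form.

In blades: q = -9/2 - e12 + 3*e13 - 7/2*e23.
With qbar = -9/2 + e12 - 3*e13 + 7/2*e23 (scalar fixed, mapped units negated), q qbar = 85/2 (the sum of squared coefficients), so q^-1 = qbar / (85/2) = -9/85 + 2/85*e12 - 6/85*e13 + 7/85*e23; translating back:
Answer: -9/85 + 7/85*i - 6/85*j + 2/85*k


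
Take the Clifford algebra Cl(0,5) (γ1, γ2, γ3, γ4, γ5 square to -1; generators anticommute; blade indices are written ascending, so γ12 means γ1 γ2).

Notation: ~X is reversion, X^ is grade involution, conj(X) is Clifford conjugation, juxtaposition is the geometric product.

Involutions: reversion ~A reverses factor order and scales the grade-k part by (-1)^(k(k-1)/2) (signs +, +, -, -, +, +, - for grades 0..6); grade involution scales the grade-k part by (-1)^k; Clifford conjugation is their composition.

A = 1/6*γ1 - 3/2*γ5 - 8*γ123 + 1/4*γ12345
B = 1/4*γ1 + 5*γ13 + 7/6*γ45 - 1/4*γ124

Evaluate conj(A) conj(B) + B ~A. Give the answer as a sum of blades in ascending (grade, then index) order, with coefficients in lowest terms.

first term: -1/24 + 40*γ2 - 5/6*γ3 - 7/4*γ4 + 3/8*γ15 - 2*γ23 - 1/24*γ24 - 2*γ34 - 1/16*γ35 - 7/24*γ123 - 15/2*γ135 + 7/36*γ145 + 5/4*γ245 + 3/8*γ1245 - 1/16*γ2345 + 28/3*γ12345
second term: -1/24 + 40*γ2 + 5/6*γ3 + 7/4*γ4 - 3/8*γ15 - 2*γ23 + 1/24*γ24 - 2*γ34 + 1/16*γ35 - 7/24*γ123 - 15/2*γ135 + 7/36*γ145 + 5/4*γ245 + 3/8*γ1245 - 1/16*γ2345 + 28/3*γ12345
Answer: -1/12 + 80*γ2 - 4*γ23 - 4*γ34 - 7/12*γ123 - 15*γ135 + 7/18*γ145 + 5/2*γ245 + 3/4*γ1245 - 1/8*γ2345 + 56/3*γ12345


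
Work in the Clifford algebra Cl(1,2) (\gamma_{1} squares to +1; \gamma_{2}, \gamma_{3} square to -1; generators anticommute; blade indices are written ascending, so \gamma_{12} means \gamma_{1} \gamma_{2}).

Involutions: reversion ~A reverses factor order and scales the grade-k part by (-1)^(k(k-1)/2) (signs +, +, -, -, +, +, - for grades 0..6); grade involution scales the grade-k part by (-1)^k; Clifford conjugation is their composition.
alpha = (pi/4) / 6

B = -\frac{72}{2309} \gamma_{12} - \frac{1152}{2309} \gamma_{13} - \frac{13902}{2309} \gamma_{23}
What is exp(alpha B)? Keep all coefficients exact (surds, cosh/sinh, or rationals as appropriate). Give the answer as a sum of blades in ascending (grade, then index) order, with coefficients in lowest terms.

B^2 term by term: the squares give (-\frac{72}{2309})^2*(\gamma_{12})^2 + (-\frac{1152}{2309})^2*(\gamma_{13})^2 + (-\frac{13902}{2309})^2*(\gamma_{23})^2 = \frac{5184}{5331481}*(+1) + \frac{1327104}{5331481}*(+1) + \frac{193265604}{5331481}*(-1) = -36 (each basis 2-blade squares to minus the product of its generators' squares); cross terms between blades sharing an index anticommute and cancel. So B^2 = -36.
B^2 = -36 — a negative square means the series sums to a rotation: l = 6, alpha*l = \frac{\pi}{4}, so exp(alpha B) = cos(\frac{\pi}{4}) + (sin(\frac{\pi}{4})/6)*B = \frac{\sqrt{2}}{2} + (\frac{\sqrt{2}}{12})*B.
Answer: \frac{\sqrt{2}}{2} - \frac{6 \sqrt{2}}{2309} \gamma_{12} - \frac{96 \sqrt{2}}{2309} \gamma_{13} - \frac{2317 \sqrt{2}}{4618} \gamma_{23}


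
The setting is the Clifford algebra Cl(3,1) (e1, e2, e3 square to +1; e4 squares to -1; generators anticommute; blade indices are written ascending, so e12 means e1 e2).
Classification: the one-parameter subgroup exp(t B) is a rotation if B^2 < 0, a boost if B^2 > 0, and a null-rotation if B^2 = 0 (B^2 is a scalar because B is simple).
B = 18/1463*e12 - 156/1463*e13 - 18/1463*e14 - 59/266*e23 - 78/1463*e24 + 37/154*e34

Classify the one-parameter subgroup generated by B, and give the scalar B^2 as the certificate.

B^2 term by term: the squares give (18/1463)^2*(e12)^2 + (-156/1463)^2*(e13)^2 + (-18/1463)^2*(e14)^2 + (-59/266)^2*(e23)^2 + (-78/1463)^2*(e24)^2 + (37/154)^2*(e34)^2 = 324/2140369*(-1) + 24336/2140369*(-1) + 324/2140369*(+1) + 3481/70756*(-1) + 6084/2140369*(+1) + 1369/23716*(+1) = 0 (each basis 2-blade squares to minus the product of its generators' squares); cross terms between blades sharing an index anticommute and cancel; the commuting (index-disjoint) pairs give grade-4 terms 2*c*c'*(blade product), which cancel blade by blade — e1234: 666/112651 - 24336/2140369 + 1062/194579 = 0 — confirming B is simple. So B^2 = 0.
Answer: null-rotation, certificate B^2 = 0. Check the certificate: B^2 = 0, and that sign is decisive whatever form B takes.


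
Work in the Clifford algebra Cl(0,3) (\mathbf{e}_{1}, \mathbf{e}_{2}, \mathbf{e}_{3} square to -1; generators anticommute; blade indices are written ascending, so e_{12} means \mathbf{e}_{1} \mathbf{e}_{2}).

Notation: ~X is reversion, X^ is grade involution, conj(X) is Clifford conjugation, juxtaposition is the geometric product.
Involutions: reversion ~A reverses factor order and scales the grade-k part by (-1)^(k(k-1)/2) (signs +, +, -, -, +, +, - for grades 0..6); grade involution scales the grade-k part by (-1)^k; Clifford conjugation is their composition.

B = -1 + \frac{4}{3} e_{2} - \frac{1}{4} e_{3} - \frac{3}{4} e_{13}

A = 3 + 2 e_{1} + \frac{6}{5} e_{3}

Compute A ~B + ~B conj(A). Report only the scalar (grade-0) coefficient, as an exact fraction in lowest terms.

first term: -\frac{27}{10} - \frac{11}{10} e_{1} + 4 e_{2} - \frac{69}{20} e_{3} + \frac{8}{3} e_{12} + \frac{7}{4} e_{13} - \frac{8}{5} e_{23}
second term: -\frac{33}{10} + \frac{29}{10} e_{1} + 4 e_{2} - \frac{21}{20} e_{3} + \frac{8}{3} e_{12} + \frac{7}{4} e_{13} - \frac{8}{5} e_{23}
Answer: -6


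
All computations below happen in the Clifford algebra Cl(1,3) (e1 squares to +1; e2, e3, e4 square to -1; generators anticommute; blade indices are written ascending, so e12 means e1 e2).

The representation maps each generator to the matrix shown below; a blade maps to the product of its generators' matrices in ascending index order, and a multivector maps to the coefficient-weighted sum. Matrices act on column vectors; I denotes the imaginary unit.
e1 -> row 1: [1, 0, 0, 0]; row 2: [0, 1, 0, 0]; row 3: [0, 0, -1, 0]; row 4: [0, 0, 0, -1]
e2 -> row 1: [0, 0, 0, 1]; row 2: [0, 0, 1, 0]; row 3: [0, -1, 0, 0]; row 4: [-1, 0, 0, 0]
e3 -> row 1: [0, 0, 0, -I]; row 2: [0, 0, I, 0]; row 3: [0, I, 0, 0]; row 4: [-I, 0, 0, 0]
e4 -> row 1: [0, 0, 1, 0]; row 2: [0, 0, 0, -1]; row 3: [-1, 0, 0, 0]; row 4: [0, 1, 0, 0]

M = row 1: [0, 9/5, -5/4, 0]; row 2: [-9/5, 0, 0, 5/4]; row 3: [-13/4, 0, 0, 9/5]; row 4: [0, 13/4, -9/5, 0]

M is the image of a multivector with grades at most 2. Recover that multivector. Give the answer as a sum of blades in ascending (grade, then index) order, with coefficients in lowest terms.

Method: the blade images are trace-orthogonal — tr(rho(e_A) rho(e_B)^-1) = 4 if A = B and 0 otherwise — and rho(e_A)^-1 = (e_A)^2 * rho(e_A) with (e_A)^2 = +1 or -1, so the coefficient of e_A in the preimage is (e_A)^2 * tr(M rho(e_A))/4.
Nonzero projections over blades of grade <= 2: e4: (e4)^2 = -1, tr(M rho(e4)) = -4, coefficient 1; e14: (e14)^2 = +1, tr(M rho(e14)) = -9, coefficient -9/4; e24: (e24)^2 = -1, tr(M rho(e24)) = -36/5, coefficient 9/5. Every other blade of grade <= 2 projects to 0.
Answer: e4 - 9/4*e14 + 9/5*e24


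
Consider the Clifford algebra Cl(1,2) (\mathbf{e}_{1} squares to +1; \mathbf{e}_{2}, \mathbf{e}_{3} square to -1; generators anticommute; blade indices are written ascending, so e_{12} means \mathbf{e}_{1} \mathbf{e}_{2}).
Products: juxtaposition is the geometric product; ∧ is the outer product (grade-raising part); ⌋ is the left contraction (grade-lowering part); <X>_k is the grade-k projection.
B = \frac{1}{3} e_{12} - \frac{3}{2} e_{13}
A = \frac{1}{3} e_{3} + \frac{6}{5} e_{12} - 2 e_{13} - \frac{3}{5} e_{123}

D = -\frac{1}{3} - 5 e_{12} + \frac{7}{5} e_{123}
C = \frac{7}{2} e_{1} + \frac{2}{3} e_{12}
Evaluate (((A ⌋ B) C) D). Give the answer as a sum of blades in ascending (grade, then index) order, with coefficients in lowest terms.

step 1: \frac{17}{5} - \frac{1}{2} e_{1}
step 2: -\frac{7}{4} + \frac{119}{10} e_{1} - \frac{1}{3} e_{2} + \frac{34}{15} e_{12}
step 3: -\frac{43}{4} - \frac{23}{10} e_{1} - \frac{1069}{18} e_{2} + \frac{238}{75} e_{3} + \frac{1439}{180} e_{12} - \frac{7}{15} e_{13} + \frac{833}{50} e_{23} - \frac{49}{20} e_{123}
Answer: -\frac{43}{4} - \frac{23}{10} e_{1} - \frac{1069}{18} e_{2} + \frac{238}{75} e_{3} + \frac{1439}{180} e_{12} - \frac{7}{15} e_{13} + \frac{833}{50} e_{23} - \frac{49}{20} e_{123}


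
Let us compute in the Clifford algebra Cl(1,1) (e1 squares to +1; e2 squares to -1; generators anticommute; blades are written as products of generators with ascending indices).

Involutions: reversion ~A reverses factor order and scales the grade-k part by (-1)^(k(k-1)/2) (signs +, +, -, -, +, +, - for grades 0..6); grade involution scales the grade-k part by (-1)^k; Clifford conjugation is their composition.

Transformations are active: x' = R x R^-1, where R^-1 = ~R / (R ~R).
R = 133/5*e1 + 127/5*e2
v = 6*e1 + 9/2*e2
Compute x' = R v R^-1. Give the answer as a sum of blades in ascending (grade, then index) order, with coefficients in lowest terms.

~R = 133/5*e1 + 127/5*e2, and R ~R = 312/5, so R^-1 = ~R / (312/5).
R v = 453/10 - 327/10*e1 e2
Answer: 16963/520*e1 + 16837/520*e2


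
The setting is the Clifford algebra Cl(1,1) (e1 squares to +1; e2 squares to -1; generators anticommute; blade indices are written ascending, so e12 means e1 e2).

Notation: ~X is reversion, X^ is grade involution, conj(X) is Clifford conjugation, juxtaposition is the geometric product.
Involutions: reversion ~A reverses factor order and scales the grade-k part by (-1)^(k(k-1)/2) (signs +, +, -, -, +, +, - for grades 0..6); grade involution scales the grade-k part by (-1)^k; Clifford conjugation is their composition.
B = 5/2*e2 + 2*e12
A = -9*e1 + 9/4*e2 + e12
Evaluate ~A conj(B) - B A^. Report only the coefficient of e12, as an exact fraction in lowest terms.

first term: 61/8 - 7*e1 + 18*e2 + 45/2*e12
second term: 61/8 + 7*e1 - 18*e2 - 45/2*e12
Answer: 45


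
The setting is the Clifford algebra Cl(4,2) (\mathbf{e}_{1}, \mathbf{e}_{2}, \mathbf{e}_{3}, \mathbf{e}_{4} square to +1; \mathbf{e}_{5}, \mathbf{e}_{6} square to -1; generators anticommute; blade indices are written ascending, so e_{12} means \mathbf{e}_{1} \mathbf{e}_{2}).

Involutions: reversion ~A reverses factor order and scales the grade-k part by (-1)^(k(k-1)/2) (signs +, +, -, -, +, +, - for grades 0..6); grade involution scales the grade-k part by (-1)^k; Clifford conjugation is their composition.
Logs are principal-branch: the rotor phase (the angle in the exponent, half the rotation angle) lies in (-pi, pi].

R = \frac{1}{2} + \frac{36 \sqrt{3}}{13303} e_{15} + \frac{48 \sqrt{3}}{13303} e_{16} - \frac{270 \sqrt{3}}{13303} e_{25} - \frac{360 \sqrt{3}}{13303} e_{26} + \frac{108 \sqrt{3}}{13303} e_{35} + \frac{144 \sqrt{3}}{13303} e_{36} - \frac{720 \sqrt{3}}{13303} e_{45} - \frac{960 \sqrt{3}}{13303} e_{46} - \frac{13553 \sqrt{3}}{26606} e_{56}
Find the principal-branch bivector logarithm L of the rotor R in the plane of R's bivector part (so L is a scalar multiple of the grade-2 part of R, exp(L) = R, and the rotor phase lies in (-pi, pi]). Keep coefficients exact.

The scalar part of R is \frac{1}{2}, and that scalar determines the rotor phase on the principal branch; recovering the unit plane as bivector-part over sine of the phase gives L = phase * plane.
Concretely: cos(phase) = \frac{1}{2} gives phase = ±\frac{\pi}{3}, and since phase/sin(phase) is even the sign is immaterial: L = (phase/sin(phase)) * <R>_2 = (\frac{2 \sqrt{3} \pi}{9}) * <R>_2.
Answer: \frac{24 \pi}{13303} e_{15} + \frac{32 \pi}{13303} e_{16} - \frac{180 \pi}{13303} e_{25} - \frac{240 \pi}{13303} e_{26} + \frac{72 \pi}{13303} e_{35} + \frac{96 \pi}{13303} e_{36} - \frac{480 \pi}{13303} e_{45} - \frac{640 \pi}{13303} e_{46} - \frac{13553 \pi}{39909} e_{56}


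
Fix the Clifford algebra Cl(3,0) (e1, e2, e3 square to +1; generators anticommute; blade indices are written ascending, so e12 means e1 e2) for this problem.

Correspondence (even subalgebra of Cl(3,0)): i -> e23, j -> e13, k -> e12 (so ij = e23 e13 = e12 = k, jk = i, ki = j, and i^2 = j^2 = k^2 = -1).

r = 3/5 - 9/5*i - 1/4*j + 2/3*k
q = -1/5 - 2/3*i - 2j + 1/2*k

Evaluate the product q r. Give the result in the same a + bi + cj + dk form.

In blades: q = -1/5 + 1/2*e12 - 2*e13 - 2/3*e23, r = 3/5 + 2/3*e12 - 1/4*e13 - 9/5*e23.
Distribute q over r term by term (generator squares from the signature, products reordered to ascending indices): (-1/5)*r = -3/25 - 2/15*e12 + 1/20*e13 + 9/25*e23; (1/2*e12)*r = -1/3 + 3/10*e12 - 9/10*e13 + 1/8*e23; (-2*e13)*r = -1/2 - 18/5*e12 - 6/5*e13 - 4/3*e23; (-2/3*e23)*r = -6/5 + 1/6*e12 + 4/9*e13 - 2/5*e23.
Sum: -323/150 - 49/15*e12 - 289/180*e13 - 749/600*e23; translating back through the correspondence:
Answer: -323/150 - 749/600*i - 289/180*j - 49/15*k


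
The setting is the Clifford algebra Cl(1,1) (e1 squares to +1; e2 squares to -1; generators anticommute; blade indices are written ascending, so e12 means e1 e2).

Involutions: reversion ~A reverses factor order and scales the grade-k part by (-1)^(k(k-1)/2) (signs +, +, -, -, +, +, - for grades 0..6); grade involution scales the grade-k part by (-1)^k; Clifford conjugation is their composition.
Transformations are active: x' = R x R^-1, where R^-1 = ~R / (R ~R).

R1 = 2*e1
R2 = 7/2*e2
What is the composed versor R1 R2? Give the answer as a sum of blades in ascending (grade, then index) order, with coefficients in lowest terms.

Distribute over the terms of R1 (each basis-blade product reordered to ascending indices, repeated generators contracted through their squares):
(2*e1) R2 = 7*e12
Answer: 7*e12


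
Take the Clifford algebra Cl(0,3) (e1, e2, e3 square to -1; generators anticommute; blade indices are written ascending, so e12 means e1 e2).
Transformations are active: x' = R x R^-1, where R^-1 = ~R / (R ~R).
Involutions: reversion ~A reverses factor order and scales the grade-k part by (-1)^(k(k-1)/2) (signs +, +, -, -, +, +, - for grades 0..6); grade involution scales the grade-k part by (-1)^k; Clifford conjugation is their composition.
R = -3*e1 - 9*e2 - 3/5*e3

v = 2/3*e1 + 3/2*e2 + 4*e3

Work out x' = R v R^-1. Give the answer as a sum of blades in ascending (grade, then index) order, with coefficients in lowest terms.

~R = -3*e1 - 9*e2 - 3/5*e3, and R ~R = -2259/25, so R^-1 = ~R / (-2259/25).
R v = 179/10 + 3/2*e12 - 58/5*e13 - 351/10*e23
Answer: 131/251*e1 + 1037/502*e2 - 2833/753*e3


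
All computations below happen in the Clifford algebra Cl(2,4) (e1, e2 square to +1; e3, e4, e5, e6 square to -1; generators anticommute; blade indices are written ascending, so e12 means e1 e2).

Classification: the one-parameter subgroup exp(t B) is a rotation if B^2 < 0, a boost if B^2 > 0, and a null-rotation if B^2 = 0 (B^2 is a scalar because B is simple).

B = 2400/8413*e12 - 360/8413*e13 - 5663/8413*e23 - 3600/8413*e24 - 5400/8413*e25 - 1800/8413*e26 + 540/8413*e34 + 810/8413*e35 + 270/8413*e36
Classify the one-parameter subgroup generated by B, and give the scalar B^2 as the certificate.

B^2 term by term: the squares give (2400/8413)^2*(e12)^2 + (-360/8413)^2*(e13)^2 + (-5663/8413)^2*(e23)^2 + (-3600/8413)^2*(e24)^2 + (-5400/8413)^2*(e25)^2 + (-1800/8413)^2*(e26)^2 + (540/8413)^2*(e34)^2 + (810/8413)^2*(e35)^2 + (270/8413)^2*(e36)^2 = 5760000/70778569*(-1) + 129600/70778569*(+1) + 32069569/70778569*(+1) + 12960000/70778569*(+1) + 29160000/70778569*(+1) + 3240000/70778569*(+1) + 291600/70778569*(-1) + 656100/70778569*(-1) + 72900/70778569*(-1) = 1 (each basis 2-blade squares to minus the product of its generators' squares); cross terms between blades sharing an index anticommute and cancel; the commuting (index-disjoint) pairs give grade-4 terms 2*c*c'*(blade product), which cancel blade by blade — e1234: 2592000/70778569 - 2592000/70778569 = 0; e1235: 3888000/70778569 - 3888000/70778569 = 0; e1236: 1296000/70778569 - 1296000/70778569 = 0; e2345: 5832000/70778569 - 5832000/70778569 = 0; e2346: 1944000/70778569 - 1944000/70778569 = 0; e2356: 2916000/70778569 - 2916000/70778569 = 0 — confirming B is simple. So B^2 = 1.
Answer: boost, certificate B^2 = 1. Key observation: B^2 = 1 is a conjugation invariant, so its sign decides the class regardless of the surface form of B.


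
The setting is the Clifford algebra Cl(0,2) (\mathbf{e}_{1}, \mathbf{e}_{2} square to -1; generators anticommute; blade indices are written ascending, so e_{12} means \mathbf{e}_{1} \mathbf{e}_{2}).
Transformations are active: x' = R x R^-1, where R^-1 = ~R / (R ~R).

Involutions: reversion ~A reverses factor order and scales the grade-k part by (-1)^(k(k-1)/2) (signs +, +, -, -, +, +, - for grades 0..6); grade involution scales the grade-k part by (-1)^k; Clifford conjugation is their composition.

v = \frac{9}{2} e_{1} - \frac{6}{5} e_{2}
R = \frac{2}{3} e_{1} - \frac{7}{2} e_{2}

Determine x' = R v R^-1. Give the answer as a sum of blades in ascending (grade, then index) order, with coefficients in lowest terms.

~R = \frac{2}{3} e_{1} - \frac{7}{2} e_{2}, and R ~R = -\frac{457}{36}, so R^-1 = ~R / (-\frac{457}{36}).
R v = -\frac{36}{5} + \frac{299}{20} e_{12}
Answer: -\frac{17109}{4570} e_{1} - \frac{1266}{457} e_{2}


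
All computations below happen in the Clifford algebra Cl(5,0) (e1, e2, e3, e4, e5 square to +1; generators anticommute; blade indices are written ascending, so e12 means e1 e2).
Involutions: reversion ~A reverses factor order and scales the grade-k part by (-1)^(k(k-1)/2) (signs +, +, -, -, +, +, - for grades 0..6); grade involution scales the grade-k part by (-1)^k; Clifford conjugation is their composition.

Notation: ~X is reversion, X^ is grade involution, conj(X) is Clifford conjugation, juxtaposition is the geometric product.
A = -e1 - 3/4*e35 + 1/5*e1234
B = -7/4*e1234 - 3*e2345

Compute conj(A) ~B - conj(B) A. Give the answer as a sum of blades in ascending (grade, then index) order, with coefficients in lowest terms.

first term: -7/20 + 3/5*e15 - 9/4*e24 - 7/4*e234 - 21/16*e1245 - 3*e12345
second term: -7/20 - 3/5*e15 + 9/4*e24 - 7/4*e234 - 21/16*e1245 + 3*e12345
Answer: 6/5*e15 - 9/2*e24 - 6*e12345


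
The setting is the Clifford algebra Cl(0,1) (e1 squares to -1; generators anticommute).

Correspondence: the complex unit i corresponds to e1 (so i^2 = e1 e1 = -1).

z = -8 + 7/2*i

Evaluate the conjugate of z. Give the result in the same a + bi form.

In blades: z = -8 + 7/2*e1.
Conjugation here is Clifford conjugation: the scalar is fixed and the grade-1 and grade-2 blades all flip sign, giving -8 - 7/2*e1; translating back:
Answer: -8 - 7/2*i


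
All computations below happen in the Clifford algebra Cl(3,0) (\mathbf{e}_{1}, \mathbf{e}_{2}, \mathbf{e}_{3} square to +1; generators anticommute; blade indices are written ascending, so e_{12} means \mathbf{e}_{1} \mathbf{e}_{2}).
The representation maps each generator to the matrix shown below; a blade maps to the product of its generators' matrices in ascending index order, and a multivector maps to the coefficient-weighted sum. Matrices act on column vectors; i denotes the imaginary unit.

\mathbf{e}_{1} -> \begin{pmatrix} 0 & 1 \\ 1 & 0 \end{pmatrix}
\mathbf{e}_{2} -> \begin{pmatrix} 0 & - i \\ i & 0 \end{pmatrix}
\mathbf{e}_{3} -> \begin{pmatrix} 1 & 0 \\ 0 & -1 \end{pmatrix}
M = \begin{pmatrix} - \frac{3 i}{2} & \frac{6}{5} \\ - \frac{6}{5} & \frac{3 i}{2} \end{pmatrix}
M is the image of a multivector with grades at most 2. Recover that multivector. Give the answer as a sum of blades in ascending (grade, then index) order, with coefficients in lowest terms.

Method: 1, rho(e_{1}), rho(e_{2}), rho(e_{3}) form a trace-orthogonal basis of the 2x2 complex matrices (tr(X Y) = 2 if X = Y, else 0), so M = m0*1 + m1*rho(e_{1}) + m2*rho(e_{2}) + m3*rho(e_{3}) with m0 = tr(M)/2 = 0, m1 = tr(M rho(e_{1}))/2 = 0, m2 = tr(M rho(e_{2}))/2 = \frac{6 i}{5}, m3 = tr(M rho(e_{3}))/2 = - \frac{3 i}{2}.
Multiplying table entries, the bivector images are rho(e_{12}) = i*rho(e_{3}), rho(e_{13}) = -i*rho(e_{2}), rho(e_{23}) = i*rho(e_{1}); with real blade coefficients the real parts of m0..m3 are the coefficients of 1, e_{1}, e_{2}, e_{3} and the imaginary parts give the bivectors (e_{23}: Im m1, e_{13}: -Im m2, e_{12}: Im m3).
Answer: -\frac{3}{2} e_{12} - \frac{6}{5} e_{13}


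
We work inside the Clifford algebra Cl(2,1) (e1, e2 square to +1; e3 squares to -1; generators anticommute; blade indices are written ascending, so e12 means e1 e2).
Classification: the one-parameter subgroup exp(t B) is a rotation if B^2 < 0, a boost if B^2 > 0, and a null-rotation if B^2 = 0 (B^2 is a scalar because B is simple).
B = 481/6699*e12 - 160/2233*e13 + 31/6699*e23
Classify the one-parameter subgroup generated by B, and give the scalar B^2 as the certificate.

B^2 term by term: the squares give (481/6699)^2*(e12)^2 + (-160/2233)^2*(e13)^2 + (31/6699)^2*(e23)^2 = 231361/44876601*(-1) + 25600/4986289*(+1) + 961/44876601*(+1) = 0 (each basis 2-blade squares to minus the product of its generators' squares); cross terms between blades sharing an index anticommute and cancel. So B^2 = 0.
Answer: null-rotation, certificate B^2 = 0. Key observation: B^2 = 0 is a conjugation invariant, so its sign decides the class regardless of the surface form of B.


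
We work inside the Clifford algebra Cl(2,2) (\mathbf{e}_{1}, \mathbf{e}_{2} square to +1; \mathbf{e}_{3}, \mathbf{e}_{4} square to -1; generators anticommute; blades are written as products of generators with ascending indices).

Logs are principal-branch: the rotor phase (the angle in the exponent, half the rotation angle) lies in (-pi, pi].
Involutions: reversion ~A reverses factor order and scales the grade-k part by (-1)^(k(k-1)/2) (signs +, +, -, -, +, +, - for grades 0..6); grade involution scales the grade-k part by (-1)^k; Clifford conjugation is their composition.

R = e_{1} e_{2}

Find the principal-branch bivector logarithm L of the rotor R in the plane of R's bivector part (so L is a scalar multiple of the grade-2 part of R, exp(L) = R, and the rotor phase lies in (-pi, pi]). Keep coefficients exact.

The scalar part of R is 0, which pins the rotor phase on the principal branch; dividing the bivector part by the sine of that phase recovers the unit plane, and L is the phase times that plane.
Concretely: cos(phase) = 0 gives phase = ±\frac{\pi}{2}, and since phase/sin(phase) is even the sign is immaterial: L = (phase/sin(phase)) * <R>_2 = (\frac{\pi}{2}) * <R>_2.
Answer: \frac{\pi}{2} e_{1} e_{2}


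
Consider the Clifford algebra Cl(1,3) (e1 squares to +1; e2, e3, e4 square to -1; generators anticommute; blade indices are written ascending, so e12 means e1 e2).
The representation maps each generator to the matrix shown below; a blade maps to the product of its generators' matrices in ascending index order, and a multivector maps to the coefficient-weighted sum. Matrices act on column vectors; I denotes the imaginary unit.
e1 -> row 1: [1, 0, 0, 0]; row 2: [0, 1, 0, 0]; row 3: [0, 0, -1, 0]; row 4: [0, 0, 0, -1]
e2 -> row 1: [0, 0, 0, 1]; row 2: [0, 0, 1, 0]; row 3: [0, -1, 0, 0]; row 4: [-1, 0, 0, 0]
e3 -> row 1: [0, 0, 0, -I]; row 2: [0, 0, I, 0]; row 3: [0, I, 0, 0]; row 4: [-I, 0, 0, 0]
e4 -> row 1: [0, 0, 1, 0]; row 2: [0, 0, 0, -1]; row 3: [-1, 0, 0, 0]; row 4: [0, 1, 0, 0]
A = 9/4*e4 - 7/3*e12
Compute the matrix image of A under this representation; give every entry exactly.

Bivector images (products of the table entries): rho(e12) = rho(e1)rho(e2) = row 1: [0, 0, 0, 1]; row 2: [0, 0, 1, 0]; row 3: [0, 1, 0, 0]; row 4: [1, 0, 0, 0].
M = (9/4)*rho(e4) + (-7/3)*rho(e12), summed entrywise:
Answer: row 1: [0, 0, 9/4, -7/3]; row 2: [0, 0, -7/3, -9/4]; row 3: [-9/4, -7/3, 0, 0]; row 4: [-7/3, 9/4, 0, 0]


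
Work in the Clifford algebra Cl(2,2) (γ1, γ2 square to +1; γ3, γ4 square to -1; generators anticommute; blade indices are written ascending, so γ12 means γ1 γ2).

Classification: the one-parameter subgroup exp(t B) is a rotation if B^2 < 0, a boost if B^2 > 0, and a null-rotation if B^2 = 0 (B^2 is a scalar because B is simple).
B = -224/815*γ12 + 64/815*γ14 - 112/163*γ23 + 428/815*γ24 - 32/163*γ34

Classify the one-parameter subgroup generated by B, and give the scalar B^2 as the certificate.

B^2 term by term: the squares give (-224/815)^2*(γ12)^2 + (64/815)^2*(γ14)^2 + (-112/163)^2*(γ23)^2 + (428/815)^2*(γ24)^2 + (-32/163)^2*(γ34)^2 = 50176/664225*(-1) + 4096/664225*(+1) + 12544/26569*(+1) + 183184/664225*(+1) + 1024/26569*(-1) = 16/25 (each basis 2-blade squares to minus the product of its generators' squares); cross terms between blades sharing an index anticommute and cancel; the commuting (index-disjoint) pairs give grade-4 terms 2*c*c'*(blade product), which cancel blade by blade — γ1234: 14336/132845 - 14336/132845 = 0 — confirming B is simple. So B^2 = 16/25.
Answer: boost, certificate B^2 = 16/25. No conjugation can change B^2 = 16/25; the sign gives the class.


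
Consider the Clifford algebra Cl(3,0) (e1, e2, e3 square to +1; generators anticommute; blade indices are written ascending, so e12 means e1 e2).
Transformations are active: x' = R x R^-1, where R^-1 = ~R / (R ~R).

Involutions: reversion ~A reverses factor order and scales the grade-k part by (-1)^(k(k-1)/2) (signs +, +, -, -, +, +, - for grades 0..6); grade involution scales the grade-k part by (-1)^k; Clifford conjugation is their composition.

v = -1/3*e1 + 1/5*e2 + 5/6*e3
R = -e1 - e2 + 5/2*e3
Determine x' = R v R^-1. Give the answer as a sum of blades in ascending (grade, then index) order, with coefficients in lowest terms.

~R = -e1 - e2 + 5/2*e3, and R ~R = 33/4, so R^-1 = ~R / (33/4).
R v = 133/60 - 8/15*e12 - 4/3*e23
Answer: -101/495*e1 - 73/99*e2 + 101/198*e3


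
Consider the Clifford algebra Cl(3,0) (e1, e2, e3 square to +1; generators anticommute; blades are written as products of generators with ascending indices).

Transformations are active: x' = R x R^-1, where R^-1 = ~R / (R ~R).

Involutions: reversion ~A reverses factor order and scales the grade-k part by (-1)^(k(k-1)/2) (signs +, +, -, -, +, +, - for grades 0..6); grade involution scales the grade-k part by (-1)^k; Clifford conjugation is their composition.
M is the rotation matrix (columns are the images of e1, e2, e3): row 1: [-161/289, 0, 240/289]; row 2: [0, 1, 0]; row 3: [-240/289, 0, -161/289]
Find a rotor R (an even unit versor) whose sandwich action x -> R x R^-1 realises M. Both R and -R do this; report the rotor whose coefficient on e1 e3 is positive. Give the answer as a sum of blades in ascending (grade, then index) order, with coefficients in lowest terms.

Method: write R = a + b12*e1 e2 + b13*e1 e3 + b23*e2 e3 with a^2 + b12^2 + b13^2 + b23^2 = 1 (so R^-1 = ~R). Expanding the columns R e_j ~R gives tr M = 4a^2 - 1 and, from the antisymmetric part, M21 - M12 = -4a*b12, M13 - M31 = 4a*b13, M32 - M23 = -4a*b23.
Here tr M = -33/289, so a^2 = (1 + tr M)/4 = 64/289 and a = ±8/17. Taking a = 8/17: M21 - M12 = 0, M13 - M31 = 480/289, M32 - M23 = 0, giving b12 = 0, b13 = 15/17, b23 = 0, i.e. R = 8/17 + 15/17*e1 e3.
Its e1 e3 coefficient is already positive.
Answer: 8/17 + 15/17*e1 e3. Uniqueness: Spin(3) -> SO(3) maps R and -R to the same rotation of trace -33/289; fixing the sign of the e1 e3 coefficient removes the ambiguity.


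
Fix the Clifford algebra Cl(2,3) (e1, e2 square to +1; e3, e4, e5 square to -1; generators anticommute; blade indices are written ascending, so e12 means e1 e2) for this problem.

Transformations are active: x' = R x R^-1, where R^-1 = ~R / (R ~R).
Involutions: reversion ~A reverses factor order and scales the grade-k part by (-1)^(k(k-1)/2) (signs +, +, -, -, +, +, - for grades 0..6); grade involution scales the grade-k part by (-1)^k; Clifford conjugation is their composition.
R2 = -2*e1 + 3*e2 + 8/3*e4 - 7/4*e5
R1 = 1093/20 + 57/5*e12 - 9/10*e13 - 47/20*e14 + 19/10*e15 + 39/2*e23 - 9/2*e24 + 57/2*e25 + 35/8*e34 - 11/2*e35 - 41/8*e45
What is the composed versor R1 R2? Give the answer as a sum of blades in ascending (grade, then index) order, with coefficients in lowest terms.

Distribute over the terms of R2 (each basis-blade product reordered to ascending indices, repeated generators contracted through their squares):
R1 (-2*e1) = -1093/10*e1 + 114/5*e2 - 9/5*e3 - 47/10*e4 + 19/5*e5 - 39*e123 + 9*e124 - 57*e125 - 35/4*e134 + 11*e135 + 41/4*e145
R1 (3*e2) = 171/5*e1 + 3279/20*e2 - 117/2*e3 + 27/2*e4 - 171/2*e5 + 27/10*e123 + 141/20*e124 - 57/10*e125 + 105/8*e234 - 33/2*e235 - 123/8*e245
R1 (8/3*e4) = 94/15*e1 + 12*e2 - 35/3*e3 + 2186/15*e4 - 41/3*e5 + 152/5*e124 - 12/5*e134 - 76/15*e145 + 52*e234 - 76*e245 + 44/3*e345
R1 (-7/4*e5) = 133/40*e1 + 399/8*e2 - 77/8*e3 - 287/32*e4 - 7651/80*e5 - 399/20*e125 + 63/40*e135 + 329/80*e145 - 273/8*e235 + 63/8*e245 - 245/32*e345
Summing the partial products and collecting blades:
Answer: -7861/120*e1 + 1989/8*e2 - 9791/120*e3 + 69871/480*e4 - 45841/240*e5 - 363/10*e123 + 929/20*e124 - 1653/20*e125 - 223/20*e134 + 503/40*e135 + 2231/240*e145 + 521/8*e234 - 405/8*e235 - 167/2*e245 + 673/96*e345


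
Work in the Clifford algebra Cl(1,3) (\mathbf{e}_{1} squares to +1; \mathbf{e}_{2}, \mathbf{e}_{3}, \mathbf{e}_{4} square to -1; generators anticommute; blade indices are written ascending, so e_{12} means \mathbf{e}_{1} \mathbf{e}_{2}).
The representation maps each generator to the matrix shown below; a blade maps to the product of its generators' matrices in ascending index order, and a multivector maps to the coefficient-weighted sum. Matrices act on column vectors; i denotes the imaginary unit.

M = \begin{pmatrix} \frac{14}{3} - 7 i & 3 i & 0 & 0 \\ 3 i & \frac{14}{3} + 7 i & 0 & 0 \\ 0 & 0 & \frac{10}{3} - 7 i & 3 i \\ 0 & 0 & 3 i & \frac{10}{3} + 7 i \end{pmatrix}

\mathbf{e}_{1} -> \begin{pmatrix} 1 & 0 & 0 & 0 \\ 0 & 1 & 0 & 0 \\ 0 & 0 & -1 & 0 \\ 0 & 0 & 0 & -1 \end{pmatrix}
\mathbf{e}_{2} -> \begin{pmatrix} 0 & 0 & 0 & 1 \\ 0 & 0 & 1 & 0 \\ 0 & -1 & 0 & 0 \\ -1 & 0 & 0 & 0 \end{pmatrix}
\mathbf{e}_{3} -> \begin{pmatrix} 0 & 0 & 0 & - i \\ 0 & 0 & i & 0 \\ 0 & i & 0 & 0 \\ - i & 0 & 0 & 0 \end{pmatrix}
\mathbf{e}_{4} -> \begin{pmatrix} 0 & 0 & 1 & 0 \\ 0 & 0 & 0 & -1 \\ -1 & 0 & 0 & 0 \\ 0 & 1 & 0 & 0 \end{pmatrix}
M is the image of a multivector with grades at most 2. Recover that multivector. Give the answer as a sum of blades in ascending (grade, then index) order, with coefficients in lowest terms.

Method: the blade images are trace-orthogonal — tr(rho(e_A) rho(e_B)^-1) = 4 if A = B and 0 otherwise — and rho(e_A)^-1 = (e_A)^2 * rho(e_A) with (e_A)^2 = +1 or -1, so the coefficient of e_A in the preimage is (e_A)^2 * tr(M rho(e_A))/4.
Nonzero projections over blades of grade <= 2: 1: (1)^2 = +1, tr(M 1) = 16, coefficient 4; e_{1}: (e_{1})^2 = +1, tr(M rho(e_{1})) = \frac{8}{3}, coefficient \frac{2}{3}; e_{23}: (e_{23})^2 = -1, tr(M rho(e_{23})) = -28, coefficient 7; e_{34}: (e_{34})^2 = -1, tr(M rho(e_{34})) = 12, coefficient -3. Every other blade of grade <= 2 projects to 0.
Answer: 4 + \frac{2}{3} e_{1} + 7 e_{23} - 3 e_{34}


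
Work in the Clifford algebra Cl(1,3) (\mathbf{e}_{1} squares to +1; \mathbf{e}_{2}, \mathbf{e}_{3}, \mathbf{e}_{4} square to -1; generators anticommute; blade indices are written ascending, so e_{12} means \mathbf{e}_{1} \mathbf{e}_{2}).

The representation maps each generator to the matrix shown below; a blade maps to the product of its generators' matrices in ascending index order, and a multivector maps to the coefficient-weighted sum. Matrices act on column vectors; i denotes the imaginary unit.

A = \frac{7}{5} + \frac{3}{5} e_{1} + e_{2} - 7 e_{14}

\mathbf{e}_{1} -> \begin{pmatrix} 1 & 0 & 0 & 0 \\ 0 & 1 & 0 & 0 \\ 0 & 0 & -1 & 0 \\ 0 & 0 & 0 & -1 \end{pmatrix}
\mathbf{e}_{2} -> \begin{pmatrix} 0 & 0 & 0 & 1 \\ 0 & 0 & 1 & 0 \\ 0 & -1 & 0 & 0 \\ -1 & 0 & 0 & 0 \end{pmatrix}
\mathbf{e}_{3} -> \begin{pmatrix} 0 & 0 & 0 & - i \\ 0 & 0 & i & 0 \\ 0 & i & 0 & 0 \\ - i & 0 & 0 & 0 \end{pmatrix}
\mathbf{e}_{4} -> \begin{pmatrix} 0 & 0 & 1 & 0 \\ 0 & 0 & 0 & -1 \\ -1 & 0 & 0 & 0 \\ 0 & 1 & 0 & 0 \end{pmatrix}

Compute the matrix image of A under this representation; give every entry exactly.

Bivector images (products of the table entries): rho(e_{14}) = rho(\mathbf{e}_{1})rho(\mathbf{e}_{4}) = \begin{pmatrix} 0 & 0 & 1 & 0 \\ 0 & 0 & 0 & -1 \\ 1 & 0 & 0 & 0 \\ 0 & -1 & 0 & 0 \end{pmatrix}.
M = (\frac{7}{5})*1 + (\frac{3}{5})*rho(e_{1}) + (1)*rho(e_{2}) + (-7)*rho(e_{14}), summed entrywise (1 is the identity matrix):
Answer: \begin{pmatrix} 2 & 0 & -7 & 1 \\ 0 & 2 & 1 & 7 \\ -7 & -1 & \frac{4}{5} & 0 \\ -1 & 7 & 0 & \frac{4}{5} \end{pmatrix}


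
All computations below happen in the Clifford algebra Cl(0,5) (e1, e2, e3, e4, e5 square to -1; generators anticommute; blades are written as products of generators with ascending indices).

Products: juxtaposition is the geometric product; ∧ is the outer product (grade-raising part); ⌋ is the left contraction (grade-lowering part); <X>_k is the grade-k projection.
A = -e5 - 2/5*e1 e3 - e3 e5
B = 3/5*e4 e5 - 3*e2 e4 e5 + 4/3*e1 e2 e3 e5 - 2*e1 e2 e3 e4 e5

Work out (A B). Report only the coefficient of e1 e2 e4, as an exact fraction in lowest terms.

step 1: -3/5*e4 + 4/3*e1 e2 - 3*e2 e4 - 8/15*e2 e5 - 3/5*e3 e4 - 4/3*e1 e2 e3 + 2*e1 e2 e4 + 3*e2 e3 e4 + 4/5*e2 e4 e5 - 2*e1 e2 e3 e4 - 6/25*e1 e3 e4 e5 - 6/5*e1 e2 e3 e4 e5
Answer: 2


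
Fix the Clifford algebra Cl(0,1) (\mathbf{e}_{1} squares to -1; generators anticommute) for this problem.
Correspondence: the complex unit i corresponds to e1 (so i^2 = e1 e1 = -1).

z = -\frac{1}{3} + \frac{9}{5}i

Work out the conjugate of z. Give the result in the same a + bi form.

In blades: z = -\frac{1}{3} + \frac{9}{5} e_{1}.
Conjugation here is Clifford conjugation: the scalar is fixed and the grade-1 and grade-2 blades all flip sign, giving -\frac{1}{3} - \frac{9}{5} e_{1}; translating back:
Answer: -\frac{1}{3} - \frac{9}{5}i
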